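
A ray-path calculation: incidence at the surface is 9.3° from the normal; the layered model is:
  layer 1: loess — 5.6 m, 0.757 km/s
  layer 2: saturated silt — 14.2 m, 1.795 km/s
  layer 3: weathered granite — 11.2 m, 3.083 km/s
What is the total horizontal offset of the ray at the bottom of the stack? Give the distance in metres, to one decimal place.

16.6 m

p = sin θ₁/V₁ = sin 9.3°/0.757 = 2.1348e-01 s/km is conserved through the stack.
Layer 1: θ = 9.30°; offset = 5.6·tan 9.30° = 0.917 m.
Layer 2: sin θ = p·1.795 = 0.3832 → θ = 22.53°; offset = 14.2·tan 22.53° = 5.891 m.
Layer 3: sin θ = p·3.083 = 0.6582 → θ = 41.16°; offset = 11.2·tan 41.16° = 9.791 m.
Total horizontal offset = 16.599 m.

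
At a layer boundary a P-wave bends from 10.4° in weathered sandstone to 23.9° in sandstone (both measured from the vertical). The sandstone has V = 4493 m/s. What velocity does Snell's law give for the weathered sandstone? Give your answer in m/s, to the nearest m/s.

Snell's law: sin 10.4°/V₁ = sin 23.9°/V₂.
V₁ = V₂·sin 10.4°/sin 23.9° = 4493 × 0.4456 = 2001.95 m/s.

2002 m/s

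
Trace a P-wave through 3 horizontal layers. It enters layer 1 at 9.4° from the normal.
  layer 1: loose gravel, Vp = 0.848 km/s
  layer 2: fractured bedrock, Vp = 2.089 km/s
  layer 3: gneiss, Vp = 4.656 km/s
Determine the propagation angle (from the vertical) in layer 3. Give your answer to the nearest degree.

64°

Ray parameter p = sin 9.4° / 0.848 = 1.9260e-01 s/km.
sin θ_3 = p·V_3 = 1.9260e-01 × 4.656 = 0.8968.
θ_3 = arcsin 0.8968 = 63.73°.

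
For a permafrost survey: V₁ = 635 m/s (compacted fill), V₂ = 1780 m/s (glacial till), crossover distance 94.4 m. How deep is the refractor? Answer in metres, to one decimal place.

32.5 m

h = (x_cross/2)·√((V₂−V₁)/(V₂+V₁)).
(V₂−V₁)/(V₂+V₁) = (1780−635)/(1780+635) = 0.4741; √ = 0.6886.
h = (94.4/2)·0.6886 = 32.50 m.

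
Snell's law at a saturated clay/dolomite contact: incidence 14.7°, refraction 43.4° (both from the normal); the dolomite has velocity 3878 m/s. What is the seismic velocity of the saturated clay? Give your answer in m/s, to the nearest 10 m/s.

Snell's law: sin 14.7°/V₁ = sin 43.4°/V₂.
V₁ = V₂·sin 14.7°/sin 43.4° = 3878 × 0.3693 = 1432.24 m/s.

1430 m/s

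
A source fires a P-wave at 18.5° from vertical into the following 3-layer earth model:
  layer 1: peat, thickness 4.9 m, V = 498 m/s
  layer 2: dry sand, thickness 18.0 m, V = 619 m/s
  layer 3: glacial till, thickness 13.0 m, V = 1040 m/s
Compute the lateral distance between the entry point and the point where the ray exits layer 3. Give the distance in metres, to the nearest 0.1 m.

20.9 m

Apply Snell's law at each interface; in layer i the horizontal offset is hᵢ·tan θᵢ.
Layer 1: θ = 18.50°; offset = 4.9·tan 18.50° = 1.640 m.
Layer 2: sin θ = 619·sin 18.5°/498 = 0.3944, θ = 23.23°; offset = 18.0·tan 23.23° = 7.725 m.
Layer 3: sin θ = 1040·sin 18.5°/498 = 0.6626, θ = 41.50°; offset = 13.0·tan 41.50° = 11.502 m.
Σ offsets = 20.867 m.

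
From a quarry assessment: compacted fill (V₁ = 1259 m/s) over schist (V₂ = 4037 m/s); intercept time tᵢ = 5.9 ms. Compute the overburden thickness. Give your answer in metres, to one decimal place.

θ_c = arcsin(1259/4037) = 18.17°; cos θ_c = 0.9501.
tᵢ = 2h cos θ_c/V₁ ⇒ h = tᵢ·V₁/(2 cos θ_c) = 0.0059·1259/(2·0.9501) = 3.91 m.

3.9 m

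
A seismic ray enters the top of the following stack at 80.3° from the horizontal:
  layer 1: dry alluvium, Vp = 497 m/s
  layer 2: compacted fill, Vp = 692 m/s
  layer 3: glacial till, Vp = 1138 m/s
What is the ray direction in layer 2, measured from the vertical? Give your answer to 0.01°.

13.57°

From the normal: θ₁ = 90° − 80.3° = 9.7°.
Ray parameter p = sin 9.7° / 497 = 3.3901e-04 s/m.
sin θ_2 = p·V_2 = 3.3901e-04 × 692 = 0.2346.
θ_2 = 13.57° from the vertical.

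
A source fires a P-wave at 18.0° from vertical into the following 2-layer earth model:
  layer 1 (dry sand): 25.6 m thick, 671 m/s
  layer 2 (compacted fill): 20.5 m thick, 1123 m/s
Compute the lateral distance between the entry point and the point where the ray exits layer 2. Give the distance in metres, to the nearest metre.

21 m

Ray parameter p = sin 18.0° / 671 m/s = 4.6053e-04 s/m.
Layer 1: θ = 18.00°; offset = 25.6·tan 18.00° = 8.318 m.
Layer 2: sin θ = p·1123 = 0.5172 → θ = 31.14°; offset = 20.5·tan 31.14° = 12.387 m.
Total horizontal offset = 20.705 m.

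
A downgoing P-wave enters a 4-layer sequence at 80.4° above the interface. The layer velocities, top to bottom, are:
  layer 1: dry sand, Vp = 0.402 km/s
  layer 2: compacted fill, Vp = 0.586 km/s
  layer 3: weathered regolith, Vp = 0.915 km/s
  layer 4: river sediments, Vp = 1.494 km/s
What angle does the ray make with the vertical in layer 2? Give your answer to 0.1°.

From the normal: θ₁ = 90° − 80.4° = 9.6°.
Snell's law across each interface conserves sin θ / V, so sin θ_2 = V_2·sin θ₁/V₁.
sin θ_2 = 0.586 × sin 9.6° / 0.402 = 0.2431.
θ_2 = arcsin 0.2431 = 14.07°.

14.1°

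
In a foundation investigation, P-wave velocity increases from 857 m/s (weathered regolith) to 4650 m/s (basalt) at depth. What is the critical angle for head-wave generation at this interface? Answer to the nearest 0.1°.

At critical incidence the refracted ray runs along the interface (θ₂ = 90°), so sin θ_c = V₁/V₂.
θ_c = arcsin(857/4650) = arcsin 0.1843 = 10.62°.

10.6°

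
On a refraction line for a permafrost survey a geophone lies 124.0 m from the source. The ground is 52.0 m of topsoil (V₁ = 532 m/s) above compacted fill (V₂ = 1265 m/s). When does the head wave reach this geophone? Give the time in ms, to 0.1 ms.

θ_c = arcsin(V₁/V₂) = arcsin(532/1265) = 24.87°, cos θ_c = 0.9073.
Intercept time tᵢ = 2h cos θ_c / V₁ = 2·52.0·0.9073/532 = 0.17736 s.
t = x/V₂ + tᵢ = 124.0/1265 + 0.17736 = 0.27538 s.

275.4 ms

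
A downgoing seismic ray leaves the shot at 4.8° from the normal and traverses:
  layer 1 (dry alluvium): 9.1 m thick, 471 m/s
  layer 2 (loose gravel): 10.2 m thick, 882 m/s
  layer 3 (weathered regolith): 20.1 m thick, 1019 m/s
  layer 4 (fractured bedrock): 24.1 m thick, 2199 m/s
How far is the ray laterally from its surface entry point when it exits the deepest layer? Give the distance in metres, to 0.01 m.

16.31 m

Ray parameter p = sin 4.8° / 471 m/s = 1.7766e-04 s/m.
Layer 1: θ = 4.80°; offset = 9.1·tan 4.80° = 0.7641 m.
Layer 2: sin θ = p·882 = 0.1567 → θ = 9.02°; offset = 10.2·tan 9.02° = 1.6183 m.
Layer 3: sin θ = p·1019 = 0.1810 → θ = 10.43°; offset = 20.1·tan 10.43° = 3.6999 m.
Layer 4: sin θ = p·2199 = 0.3907 → θ = 23.00°; offset = 24.1·tan 23.00° = 10.2281 m.
Σ offsets = 16.3105 m.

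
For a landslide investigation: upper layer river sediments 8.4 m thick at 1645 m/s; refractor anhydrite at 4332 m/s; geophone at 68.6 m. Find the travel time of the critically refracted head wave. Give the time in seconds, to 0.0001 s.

0.0253 s

θ_c = arcsin(V₁/V₂) = arcsin(1645/4332) = 22.32°, cos θ_c = 0.9251.
Intercept time tᵢ = 2h cos θ_c / V₁ = 2·8.4·0.9251/1645 = 0.00945 s.
t = x/V₂ + tᵢ = 68.6/4332 + 0.00945 = 0.02528 s.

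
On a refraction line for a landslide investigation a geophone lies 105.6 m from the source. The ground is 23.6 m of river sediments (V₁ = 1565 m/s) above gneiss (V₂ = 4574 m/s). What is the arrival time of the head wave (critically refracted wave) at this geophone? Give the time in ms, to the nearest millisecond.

51 ms

t = x/V₂ + 2h·√(V₂²−V₁²)/(V₁V₂).
√(V₂²−V₁²) = √(4574²−1565²) = 4297.9 m/s; delay term = 2·23.6·4297.9/(1565·4574) = 0.02834 s.
t = 105.6/4574 + 0.02834 = 0.05143 s.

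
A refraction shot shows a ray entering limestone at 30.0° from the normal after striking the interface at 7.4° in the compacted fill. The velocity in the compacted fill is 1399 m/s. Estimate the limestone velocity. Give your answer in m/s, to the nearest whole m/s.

Snell's law: sin 7.4°/V₁ = sin 30.0°/V₂.
V₂ = V₁·sin 30.0°/sin 7.4° = 1399 × 3.8821 = 5431.09 m/s.

5431 m/s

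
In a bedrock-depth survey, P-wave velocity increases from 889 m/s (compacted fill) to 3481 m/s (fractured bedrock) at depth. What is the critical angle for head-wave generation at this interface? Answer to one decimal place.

14.8°

Critical incidence: sin θ_c = V₁/V₂ = 889/3481 = 0.2554.
θ_c = arcsin 0.2554 = 14.80°.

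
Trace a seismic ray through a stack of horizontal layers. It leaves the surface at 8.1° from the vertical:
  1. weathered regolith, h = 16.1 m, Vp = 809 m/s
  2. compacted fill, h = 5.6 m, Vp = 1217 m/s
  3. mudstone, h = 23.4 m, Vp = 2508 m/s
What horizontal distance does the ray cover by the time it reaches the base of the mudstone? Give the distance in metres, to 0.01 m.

14.87 m

Ray parameter p = sin 8.1° / 809 m/s = 1.7417e-04 s/m.
Layer 1: θ = 8.10°; offset = 16.1·tan 8.10° = 2.2914 m.
Layer 2: sin θ = p·1217 = 0.2120 → θ = 12.24°; offset = 5.6·tan 12.24° = 1.2146 m.
Layer 3: sin θ = p·2508 = 0.4368 → θ = 25.90°; offset = 23.4·tan 25.90° = 11.3627 m.
Σ offsets = 14.8687 m.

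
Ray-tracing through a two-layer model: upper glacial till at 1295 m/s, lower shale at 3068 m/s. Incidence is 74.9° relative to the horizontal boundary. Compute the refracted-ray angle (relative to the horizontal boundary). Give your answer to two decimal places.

51.89°

Convert to the normal: θ₁ = 90° − 74.9° = 15.1°.
sin θ₁/V₁ = sin θ₂/V₂ ⇒ sin θ₂ = 3068·sin 15.1°/1295 = 3068·0.2605/1295 = 0.6172.
θ₂ = sin⁻¹(0.6172) = 38.11° (from vertical).
From the interface: 90° − 38.11° = 51.89°.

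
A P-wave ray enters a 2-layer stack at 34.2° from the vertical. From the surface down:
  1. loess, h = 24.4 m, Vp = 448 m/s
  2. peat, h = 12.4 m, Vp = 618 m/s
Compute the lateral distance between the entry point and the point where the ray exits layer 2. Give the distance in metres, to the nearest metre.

p = sin θ₁/V₁ = sin 34.2°/448 = 1.2547e-03 s/m is conserved through the stack.
Layer 1: θ = 34.20°; offset = 24.4·tan 34.20° = 16.582 m.
Layer 2: sin θ = p·618 = 0.7754 → θ = 50.84°; offset = 12.4·tan 50.84° = 15.225 m.
Total horizontal offset = 31.807 m.

32 m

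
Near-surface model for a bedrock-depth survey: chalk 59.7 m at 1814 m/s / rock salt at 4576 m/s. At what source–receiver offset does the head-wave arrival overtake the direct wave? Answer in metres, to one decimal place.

x_cross = 2h·√((V₂+V₁)/(V₂−V₁)).
(V₂+V₁)/(V₂−V₁) = (4576+1814)/(4576−1814) = 2.3135; √ = 1.5210.
x_cross = 2·59.7·1.5210 = 181.61 m.

181.6 m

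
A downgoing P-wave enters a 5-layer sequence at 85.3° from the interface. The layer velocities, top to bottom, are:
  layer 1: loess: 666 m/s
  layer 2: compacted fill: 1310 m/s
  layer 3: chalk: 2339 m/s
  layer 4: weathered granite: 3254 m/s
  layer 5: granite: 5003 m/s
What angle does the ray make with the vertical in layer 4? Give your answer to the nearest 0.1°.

23.6°

From the normal: θ₁ = 90° − 85.3° = 4.7°.
Ray parameter p = sin 4.7° / 666 = 1.2303e-04 s/m.
sin θ_4 = p·V_4 = 1.2303e-04 × 3254 = 0.4003.
θ_4 = arcsin 0.4003 = 23.60°.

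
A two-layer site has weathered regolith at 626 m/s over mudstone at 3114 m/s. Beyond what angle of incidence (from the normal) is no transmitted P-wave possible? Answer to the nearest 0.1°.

11.6°

At critical incidence the refracted ray runs along the interface (θ₂ = 90°), so sin θ_c = V₁/V₂.
θ_c = arcsin(626/3114) = arcsin 0.2010 = 11.60°.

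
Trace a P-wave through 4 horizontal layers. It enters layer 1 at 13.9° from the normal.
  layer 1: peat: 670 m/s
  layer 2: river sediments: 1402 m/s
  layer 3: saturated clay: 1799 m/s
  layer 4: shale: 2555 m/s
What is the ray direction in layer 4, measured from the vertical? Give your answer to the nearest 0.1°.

66.4°

Ray parameter p = sin 13.9° / 670 = 3.5855e-04 s/m.
sin θ_4 = p·V_4 = 3.5855e-04 × 2555 = 0.9161.
θ_4 = 66.36° from the vertical.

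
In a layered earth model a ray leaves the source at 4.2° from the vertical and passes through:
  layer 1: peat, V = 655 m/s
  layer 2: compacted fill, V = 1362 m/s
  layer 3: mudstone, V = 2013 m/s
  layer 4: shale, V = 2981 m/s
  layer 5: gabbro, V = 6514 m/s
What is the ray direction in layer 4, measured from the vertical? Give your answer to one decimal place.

19.5°

Snell's law across each interface conserves sin θ / V, so sin θ_4 = V_4·sin θ₁/V₁.
sin θ_4 = 2981 × sin 4.2° / 655 = 0.3333.
θ_4 = 19.47° from the vertical.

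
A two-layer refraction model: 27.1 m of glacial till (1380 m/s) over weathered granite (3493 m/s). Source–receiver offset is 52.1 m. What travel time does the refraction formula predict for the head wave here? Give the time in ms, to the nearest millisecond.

t = x/V₂ + 2h·√(V₂²−V₁²)/(V₁V₂).
√(V₂²−V₁²) = √(3493²−1380²) = 3208.8 m/s; delay term = 2·27.1·3208.8/(1380·3493) = 0.03608 s.
t = 52.1/3493 + 0.03608 = 0.05100 s.

51 ms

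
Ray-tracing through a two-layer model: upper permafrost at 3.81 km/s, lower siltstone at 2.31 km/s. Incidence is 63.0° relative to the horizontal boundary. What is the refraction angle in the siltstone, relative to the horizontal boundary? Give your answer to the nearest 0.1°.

Angle from the normal: 90° − 63.0° = 27.0°.
sin θ₁/V₁ = sin θ₂/V₂ ⇒ sin θ₂ = 2.31·sin 27.0°/3.81 = 2.31·0.4540/3.81 = 0.2753.
θ₂ = sin⁻¹(0.2753) = 15.98° (from vertical).
From the interface: 90° − 15.98° = 74.02°.

74.0°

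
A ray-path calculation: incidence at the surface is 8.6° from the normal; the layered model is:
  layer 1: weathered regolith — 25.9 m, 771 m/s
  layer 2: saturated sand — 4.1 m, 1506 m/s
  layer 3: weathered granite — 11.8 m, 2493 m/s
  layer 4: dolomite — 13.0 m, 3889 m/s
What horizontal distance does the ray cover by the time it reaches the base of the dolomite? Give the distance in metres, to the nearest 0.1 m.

26.6 m

p = sin θ₁/V₁ = sin 8.6°/771 = 1.9395e-04 s/m is conserved through the stack.
Layer 1: θ = 8.60°; offset = 25.9·tan 8.60° = 3.917 m.
Layer 2: sin θ = p·1506 = 0.2921 → θ = 16.98°; offset = 4.1·tan 16.98° = 1.252 m.
Layer 3: sin θ = p·2493 = 0.4835 → θ = 28.92°; offset = 11.8·tan 28.92° = 6.518 m.
Layer 4: sin θ = p·3889 = 0.7543 → θ = 48.96°; offset = 13.0·tan 48.96° = 14.935 m.
Total horizontal offset = 26.622 m.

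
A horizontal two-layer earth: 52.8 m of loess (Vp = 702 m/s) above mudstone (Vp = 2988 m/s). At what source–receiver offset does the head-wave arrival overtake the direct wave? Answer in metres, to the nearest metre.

134 m

x_cross = 2h·√((V₂+V₁)/(V₂−V₁)).
(V₂+V₁)/(V₂−V₁) = (2988+702)/(2988−702) = 1.6142; √ = 1.2705.
x_cross = 2·52.8·1.2705 = 134.16 m.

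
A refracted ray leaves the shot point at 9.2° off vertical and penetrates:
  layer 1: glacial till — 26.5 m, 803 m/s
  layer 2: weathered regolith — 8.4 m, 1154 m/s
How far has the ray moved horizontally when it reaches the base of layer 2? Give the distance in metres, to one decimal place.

Apply Snell's law at each interface; in layer i the horizontal offset is hᵢ·tan θᵢ.
Layer 1: θ = 9.20°; offset = 26.5·tan 9.20° = 4.292 m.
Layer 2: sin θ = 1154·sin 9.2°/803 = 0.2298, θ = 13.28°; offset = 8.4·tan 13.28° = 1.983 m.
Σ offsets = 6.275 m.

6.3 m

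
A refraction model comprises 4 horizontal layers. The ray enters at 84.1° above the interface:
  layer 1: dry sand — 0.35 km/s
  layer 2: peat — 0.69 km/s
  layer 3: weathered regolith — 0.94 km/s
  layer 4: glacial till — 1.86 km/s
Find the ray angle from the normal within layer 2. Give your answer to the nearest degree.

From the normal: θ₁ = 90° − 84.1° = 5.9°.
Ray parameter p = sin 5.9° / 0.35 = 2.9369e-01 s/km.
sin θ_2 = p·V_2 = 2.9369e-01 × 0.69 = 0.2026.
θ_2 = 11.69° from the vertical.

12°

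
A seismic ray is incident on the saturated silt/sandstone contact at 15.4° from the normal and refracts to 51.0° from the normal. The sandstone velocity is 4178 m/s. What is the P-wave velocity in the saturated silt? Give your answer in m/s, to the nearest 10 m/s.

Snell's law: sin 15.4°/V₁ = sin 51.0°/V₂.
V₁ = V₂·sin 15.4°/sin 51.0° = 4178 × 0.3417 = 1427.65 m/s.

1430 m/s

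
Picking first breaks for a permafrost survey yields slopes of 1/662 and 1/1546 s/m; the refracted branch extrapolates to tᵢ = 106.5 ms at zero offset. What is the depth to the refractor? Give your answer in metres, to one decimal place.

θ_c = arcsin(662/1546) = 25.35°; cos θ_c = 0.9037.
tᵢ = 2h cos θ_c/V₁ ⇒ h = tᵢ·V₁/(2 cos θ_c) = 0.1065·662/(2·0.9037) = 39.01 m.

39.0 m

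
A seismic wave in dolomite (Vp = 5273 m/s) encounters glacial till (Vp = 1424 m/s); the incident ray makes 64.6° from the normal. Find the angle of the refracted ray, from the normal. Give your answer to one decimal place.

14.1°

sin θ₁/V₁ = sin θ₂/V₂ ⇒ sin θ₂ = 1424·sin 64.6°/5273 = 1424·0.9033/5273 = 0.2440.
θ₂ = sin⁻¹(0.2440) = 14.12° (from vertical).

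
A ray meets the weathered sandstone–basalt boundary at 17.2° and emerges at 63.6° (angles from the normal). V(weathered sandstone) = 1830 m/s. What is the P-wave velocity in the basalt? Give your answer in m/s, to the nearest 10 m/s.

Snell's law: sin 17.2°/V₁ = sin 63.6°/V₂.
V₂ = V₁·sin 63.6°/sin 17.2° = 1830 × 3.0290 = 5543.14 m/s.

5540 m/s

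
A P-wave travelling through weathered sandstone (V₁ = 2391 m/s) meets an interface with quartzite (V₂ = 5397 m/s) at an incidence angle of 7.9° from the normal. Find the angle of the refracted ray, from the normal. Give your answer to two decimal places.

Snell's law: sin θ₂ = (V₂/V₁)·sin θ₁ = (5397/2391)·sin 7.9° = 0.3102.
θ₂ = arcsin 0.3102 = 18.07° from the normal.

18.07°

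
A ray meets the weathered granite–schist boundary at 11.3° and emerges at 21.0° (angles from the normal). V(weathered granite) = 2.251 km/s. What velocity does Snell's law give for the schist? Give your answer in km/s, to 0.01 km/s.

4.12 km/s

sin 11.3° = 0.1959; sin 21.0° = 0.3584.
V₂ = V₁·(sin θ₂/sin θ₁) = 2.251·(0.3584/0.1959) = 4.12 km/s.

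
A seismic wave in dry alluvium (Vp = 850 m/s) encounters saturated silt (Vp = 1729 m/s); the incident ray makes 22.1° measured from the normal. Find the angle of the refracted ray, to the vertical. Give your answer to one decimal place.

49.9°

Snell's law: sin θ₂ = (V₂/V₁)·sin θ₁ = (1729/850)·sin 22.1° = 0.7653.
θ₂ = arcsin 0.7653 = 49.93° from the normal.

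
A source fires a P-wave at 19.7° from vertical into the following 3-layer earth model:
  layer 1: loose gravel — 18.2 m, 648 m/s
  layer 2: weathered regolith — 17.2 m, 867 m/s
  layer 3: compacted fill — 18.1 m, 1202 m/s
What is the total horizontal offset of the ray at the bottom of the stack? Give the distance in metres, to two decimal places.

Ray parameter p = sin 19.7° / 648 m/s = 5.2021e-04 s/m.
Layer 1: θ = 19.70°; offset = 18.2·tan 19.70° = 6.5165 m.
Layer 2: sin θ = p·867 = 0.4510 → θ = 26.81°; offset = 17.2·tan 26.81° = 8.6918 m.
Layer 3: sin θ = p·1202 = 0.6253 → θ = 38.70°; offset = 18.1·tan 38.70° = 14.5027 m.
Σ offsets = 29.7110 m.

29.71 m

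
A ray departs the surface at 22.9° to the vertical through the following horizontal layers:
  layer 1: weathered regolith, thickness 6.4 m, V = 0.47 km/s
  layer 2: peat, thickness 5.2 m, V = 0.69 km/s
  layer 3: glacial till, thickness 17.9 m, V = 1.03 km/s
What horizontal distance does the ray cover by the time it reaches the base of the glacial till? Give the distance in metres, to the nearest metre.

36 m

p = sin θ₁/V₁ = sin 22.9°/0.47 = 8.2792e-01 s/km is conserved through the stack.
Layer 1: θ = 22.90°; offset = 6.4·tan 22.90° = 2.703 m.
Layer 2: sin θ = p·0.69 = 0.5713 → θ = 34.84°; offset = 5.2·tan 34.84° = 3.619 m.
Layer 3: sin θ = p·1.03 = 0.8528 → θ = 58.51°; offset = 17.9·tan 58.51° = 29.225 m.
Σ offsets = 35.548 m.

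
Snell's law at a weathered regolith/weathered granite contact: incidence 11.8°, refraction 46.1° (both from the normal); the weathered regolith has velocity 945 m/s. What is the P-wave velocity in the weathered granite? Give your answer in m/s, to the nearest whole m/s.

Snell's law: sin 11.8°/V₁ = sin 46.1°/V₂.
V₂ = V₁·sin 46.1°/sin 11.8° = 945 × 3.5235 = 3329.75 m/s.

3330 m/s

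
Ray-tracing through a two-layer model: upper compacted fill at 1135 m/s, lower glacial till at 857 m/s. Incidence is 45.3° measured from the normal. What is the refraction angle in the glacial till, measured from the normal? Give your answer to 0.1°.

32.5°

sin θ₁/V₁ = sin θ₂/V₂ ⇒ sin θ₂ = 857·sin 45.3°/1135 = 857·0.7108/1135 = 0.5367.
θ₂ = arcsin 0.5367 = 32.46° from the normal.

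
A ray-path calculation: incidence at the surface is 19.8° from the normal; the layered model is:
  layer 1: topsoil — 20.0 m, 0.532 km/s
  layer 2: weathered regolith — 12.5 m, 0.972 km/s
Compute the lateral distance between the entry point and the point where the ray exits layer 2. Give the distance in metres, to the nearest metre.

17 m

Apply Snell's law at each interface; in layer i the horizontal offset is hᵢ·tan θᵢ.
Layer 1: θ = 19.80°; offset = 20.0·tan 19.80° = 7.200 m.
Layer 2: sin θ = 0.972·sin 19.8°/0.532 = 0.6189, θ = 38.24°; offset = 12.5·tan 38.24° = 9.849 m.
Σ offsets = 17.050 m.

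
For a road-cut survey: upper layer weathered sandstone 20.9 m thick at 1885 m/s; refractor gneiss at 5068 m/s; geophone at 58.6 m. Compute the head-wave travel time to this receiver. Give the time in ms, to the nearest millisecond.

θ_c = arcsin(V₁/V₂) = arcsin(1885/5068) = 21.84°, cos θ_c = 0.9283.
Intercept time tᵢ = 2h cos θ_c / V₁ = 2·20.9·0.9283/1885 = 0.02058 s.
t = x/V₂ + tᵢ = 58.6/5068 + 0.02058 = 0.03215 s.

32 ms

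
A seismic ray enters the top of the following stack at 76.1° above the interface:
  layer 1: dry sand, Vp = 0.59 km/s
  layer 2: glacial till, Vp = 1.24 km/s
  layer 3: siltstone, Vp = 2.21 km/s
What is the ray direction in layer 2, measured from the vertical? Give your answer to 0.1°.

From the normal: θ₁ = 90° − 76.1° = 13.9°.
Snell's law across each interface conserves sin θ / V, so sin θ_2 = V_2·sin θ₁/V₁.
sin θ_2 = 1.24 × sin 13.9° / 0.59 = 0.5049.
θ_2 = arcsin 0.5049 = 30.32°.

30.3°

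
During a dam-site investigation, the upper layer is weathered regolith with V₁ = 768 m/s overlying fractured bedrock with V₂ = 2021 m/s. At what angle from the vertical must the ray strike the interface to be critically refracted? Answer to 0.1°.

Critical incidence: sin θ_c = V₁/V₂ = 768/2021 = 0.3800.
θ_c = arcsin 0.3800 = 22.33°.

22.3°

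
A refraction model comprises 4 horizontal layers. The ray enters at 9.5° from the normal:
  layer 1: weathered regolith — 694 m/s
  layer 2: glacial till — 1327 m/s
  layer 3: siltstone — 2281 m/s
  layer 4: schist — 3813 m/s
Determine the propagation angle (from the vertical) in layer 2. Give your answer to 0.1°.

18.4°

Ray parameter p = sin 9.5° / 694 = 2.3782e-04 s/m.
sin θ_2 = p·V_2 = 2.3782e-04 × 1327 = 0.3156.
θ_2 = 18.40° from the vertical.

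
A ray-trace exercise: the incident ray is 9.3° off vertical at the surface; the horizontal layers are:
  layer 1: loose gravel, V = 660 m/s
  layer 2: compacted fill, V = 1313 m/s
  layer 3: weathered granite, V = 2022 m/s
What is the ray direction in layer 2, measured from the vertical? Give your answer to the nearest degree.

19°

Snell's law across each interface conserves sin θ / V, so sin θ_2 = V_2·sin θ₁/V₁.
sin θ_2 = 1313 × sin 9.3° / 660 = 0.3215.
θ_2 = arcsin 0.3215 = 18.75°.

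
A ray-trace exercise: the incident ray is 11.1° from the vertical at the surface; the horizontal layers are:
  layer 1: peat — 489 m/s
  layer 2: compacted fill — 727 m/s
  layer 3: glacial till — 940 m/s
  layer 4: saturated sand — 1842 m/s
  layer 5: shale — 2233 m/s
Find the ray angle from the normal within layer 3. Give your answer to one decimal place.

21.7°

Ray parameter p = sin 11.1° / 489 = 3.9371e-04 s/m.
sin θ_3 = p·V_3 = 3.9371e-04 × 940 = 0.3701.
θ_3 = arcsin 0.3701 = 21.72°.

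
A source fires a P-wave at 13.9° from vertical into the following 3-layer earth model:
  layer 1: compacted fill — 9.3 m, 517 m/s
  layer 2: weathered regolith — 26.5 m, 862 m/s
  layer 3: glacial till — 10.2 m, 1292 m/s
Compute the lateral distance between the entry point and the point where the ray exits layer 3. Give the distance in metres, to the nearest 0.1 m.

Apply Snell's law at each interface; in layer i the horizontal offset is hᵢ·tan θᵢ.
Layer 1: θ = 13.90°; offset = 9.3·tan 13.90° = 2.302 m.
Layer 2: sin θ = 862·sin 13.9°/517 = 0.4005, θ = 23.61°; offset = 26.5·tan 23.61° = 11.584 m.
Layer 3: sin θ = 1292·sin 13.9°/517 = 0.6003, θ = 36.89°; offset = 10.2·tan 36.89° = 7.657 m.
Σ offsets = 21.542 m.

21.5 m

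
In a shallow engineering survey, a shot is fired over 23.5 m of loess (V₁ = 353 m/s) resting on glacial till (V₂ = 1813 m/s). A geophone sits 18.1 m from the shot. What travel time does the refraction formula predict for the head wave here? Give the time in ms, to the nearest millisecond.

141 ms

t = x/V₂ + 2h·√(V₂²−V₁²)/(V₁V₂).
√(V₂²−V₁²) = √(1813²−353²) = 1778.3 m/s; delay term = 2·23.5·1778.3/(353·1813) = 0.13060 s.
t = 18.1/1813 + 0.13060 = 0.14058 s.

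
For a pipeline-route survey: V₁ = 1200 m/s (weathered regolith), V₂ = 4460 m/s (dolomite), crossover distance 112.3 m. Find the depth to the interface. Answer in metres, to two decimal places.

x_cross = 2h·√((V₂+V₁)/(V₂−V₁)) → h = x_cross / (2·√((V₂+V₁)/(V₂−V₁))).
√((V₂+V₁)/(V₂−V₁)) = √((4460+1200)/(4460−1200)) = 1.3176.
h = 112.3 / (2·1.3176) = 42.61 m.

42.61 m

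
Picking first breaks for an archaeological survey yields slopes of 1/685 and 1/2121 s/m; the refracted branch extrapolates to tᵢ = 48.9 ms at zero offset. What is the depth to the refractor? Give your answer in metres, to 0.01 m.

h = tᵢ·V₁·V₂ / (2·√(V₂²−V₁²)).
√(V₂²−V₁²) = √(2121² − 685²) = 2007.3 m/s.
h = 0.0489 s × 685 × 2121 / (2 × 2007.3) = 17.70 m.

17.70 m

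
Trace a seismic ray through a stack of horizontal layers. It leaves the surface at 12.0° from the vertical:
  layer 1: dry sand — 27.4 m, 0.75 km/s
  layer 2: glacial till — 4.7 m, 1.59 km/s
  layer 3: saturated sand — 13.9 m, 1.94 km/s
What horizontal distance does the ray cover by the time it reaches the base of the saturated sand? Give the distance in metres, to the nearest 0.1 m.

Apply Snell's law at each interface; in layer i the horizontal offset is hᵢ·tan θᵢ.
Layer 1: θ = 12.00°; offset = 27.4·tan 12.00° = 5.824 m.
Layer 2: sin θ = 1.59·sin 12.0°/0.75 = 0.4408, θ = 26.15°; offset = 4.7·tan 26.15° = 2.308 m.
Layer 3: sin θ = 1.94·sin 12.0°/0.75 = 0.5378, θ = 32.53°; offset = 13.9·tan 32.53° = 8.867 m.
Summing the layer offsets gives 16.999 m.

17.0 m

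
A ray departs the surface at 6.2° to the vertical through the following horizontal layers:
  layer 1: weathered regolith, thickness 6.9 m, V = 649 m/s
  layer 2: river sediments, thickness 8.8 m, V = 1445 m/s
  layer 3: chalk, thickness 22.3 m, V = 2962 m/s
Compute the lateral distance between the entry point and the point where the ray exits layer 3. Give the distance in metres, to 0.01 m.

15.56 m

Apply Snell's law at each interface; in layer i the horizontal offset is hᵢ·tan θᵢ.
Layer 1: θ = 6.20°; offset = 6.9·tan 6.20° = 0.7496 m.
Layer 2: sin θ = 1445·sin 6.2°/649 = 0.2405, θ = 13.91°; offset = 8.8·tan 13.91° = 2.1800 m.
Layer 3: sin θ = 2962·sin 6.2°/649 = 0.4929, θ = 29.53°; offset = 22.3·tan 29.53° = 12.6330 m.
Total horizontal offset = 15.5626 m.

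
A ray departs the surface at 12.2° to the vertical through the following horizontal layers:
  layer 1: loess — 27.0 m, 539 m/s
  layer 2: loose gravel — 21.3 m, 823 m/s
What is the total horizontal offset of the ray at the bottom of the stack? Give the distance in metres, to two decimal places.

Apply Snell's law at each interface; in layer i the horizontal offset is hᵢ·tan θᵢ.
Layer 1: θ = 12.20°; offset = 27.0·tan 12.20° = 5.8376 m.
Layer 2: sin θ = 823·sin 12.2°/539 = 0.3227, θ = 18.82°; offset = 21.3·tan 18.82° = 7.2613 m.
Summing the layer offsets gives 13.0989 m.

13.10 m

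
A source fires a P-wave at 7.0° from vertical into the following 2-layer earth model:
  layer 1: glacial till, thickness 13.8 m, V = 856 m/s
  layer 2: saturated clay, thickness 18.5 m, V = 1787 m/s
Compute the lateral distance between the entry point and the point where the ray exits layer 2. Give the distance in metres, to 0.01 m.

Apply Snell's law at each interface; in layer i the horizontal offset is hᵢ·tan θᵢ.
Layer 1: θ = 7.00°; offset = 13.8·tan 7.00° = 1.6944 m.
Layer 2: sin θ = 1787·sin 7.0°/856 = 0.2544, θ = 14.74°; offset = 18.5·tan 14.74° = 4.8669 m.
Total horizontal offset = 6.5613 m.

6.56 m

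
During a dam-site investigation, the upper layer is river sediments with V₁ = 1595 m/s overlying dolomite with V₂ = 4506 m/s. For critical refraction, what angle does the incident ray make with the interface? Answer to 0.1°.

69.3°

At critical incidence the refracted ray runs along the interface (θ₂ = 90°), so sin θ_c = V₁/V₂.
θ_c = arcsin(1595/4506) = arcsin 0.3540 = 20.73°.
Measured from the interface: 90° − 20.73° = 69.27°.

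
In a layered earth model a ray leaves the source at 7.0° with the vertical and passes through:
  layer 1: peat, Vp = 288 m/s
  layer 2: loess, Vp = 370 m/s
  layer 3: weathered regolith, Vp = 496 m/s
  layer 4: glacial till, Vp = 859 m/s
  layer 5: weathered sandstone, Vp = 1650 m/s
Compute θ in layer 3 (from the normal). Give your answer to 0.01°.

Ray parameter p = sin 7.0° / 288 = 4.2316e-04 s/m.
sin θ_3 = p·V_3 = 4.2316e-04 × 496 = 0.2099.
θ_3 = 12.12° from the vertical.

12.12°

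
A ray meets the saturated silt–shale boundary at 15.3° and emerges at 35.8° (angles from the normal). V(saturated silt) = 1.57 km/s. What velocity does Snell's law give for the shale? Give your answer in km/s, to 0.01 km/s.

sin 15.3° = 0.2639; sin 35.8° = 0.5850.
V₂ = V₁·(sin θ₂/sin θ₁) = 1.57·(0.5850/0.2639) = 3.48 km/s.

3.48 km/s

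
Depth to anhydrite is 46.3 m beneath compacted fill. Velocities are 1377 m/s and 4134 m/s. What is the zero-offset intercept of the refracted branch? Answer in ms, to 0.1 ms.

63.4 ms

tᵢ = 2h·√(V₂²−V₁²)/(V₁V₂).
√(V₂²−V₁²) = √(4134²−1377²) = 3897.9 m/s.
tᵢ = 2·46.3·3897.9/(1377·4134) = 0.06341 s.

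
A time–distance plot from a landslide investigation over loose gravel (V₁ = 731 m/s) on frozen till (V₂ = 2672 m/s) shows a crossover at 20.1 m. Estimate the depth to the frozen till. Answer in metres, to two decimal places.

h = (x_cross/2)·√((V₂−V₁)/(V₂+V₁)).
(V₂−V₁)/(V₂+V₁) = (2672−731)/(2672+731) = 0.5704; √ = 0.7552.
h = (20.1/2)·0.7552 = 7.59 m.

7.59 m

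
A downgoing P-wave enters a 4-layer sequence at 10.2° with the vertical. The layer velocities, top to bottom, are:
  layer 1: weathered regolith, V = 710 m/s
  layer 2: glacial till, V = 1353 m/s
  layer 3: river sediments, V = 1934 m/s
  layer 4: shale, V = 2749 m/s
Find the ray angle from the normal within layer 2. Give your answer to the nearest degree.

20°

Ray parameter p = sin 10.2° / 710 = 2.4942e-04 s/m.
sin θ_2 = p·V_2 = 2.4942e-04 × 1353 = 0.3375.
θ_2 = 19.72° from the vertical.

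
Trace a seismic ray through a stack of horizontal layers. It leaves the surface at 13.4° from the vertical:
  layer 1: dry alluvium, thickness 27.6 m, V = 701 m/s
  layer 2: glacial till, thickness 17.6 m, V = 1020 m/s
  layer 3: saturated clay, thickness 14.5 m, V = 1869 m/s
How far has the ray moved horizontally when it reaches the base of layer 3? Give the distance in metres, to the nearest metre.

24 m

p = sin θ₁/V₁ = sin 13.4°/701 = 3.3060e-04 s/m is conserved through the stack.
Layer 1: θ = 13.40°; offset = 27.6·tan 13.40° = 6.575 m.
Layer 2: sin θ = p·1020 = 0.3372 → θ = 19.71°; offset = 17.6·tan 19.71° = 6.304 m.
Layer 3: sin θ = p·1869 = 0.6179 → θ = 38.16°; offset = 14.5·tan 38.16° = 11.395 m.
Summing the layer offsets gives 24.274 m.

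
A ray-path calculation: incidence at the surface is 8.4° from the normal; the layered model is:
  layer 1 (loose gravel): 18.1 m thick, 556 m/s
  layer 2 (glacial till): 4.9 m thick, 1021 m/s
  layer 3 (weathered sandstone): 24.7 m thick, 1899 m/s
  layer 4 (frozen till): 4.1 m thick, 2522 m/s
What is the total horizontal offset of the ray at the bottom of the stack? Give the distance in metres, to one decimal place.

21.9 m

p = sin θ₁/V₁ = sin 8.4°/556 = 2.6274e-04 s/m is conserved through the stack.
Layer 1: θ = 8.40°; offset = 18.1·tan 8.40° = 2.673 m.
Layer 2: sin θ = p·1021 = 0.2683 → θ = 15.56°; offset = 4.9·tan 15.56° = 1.364 m.
Layer 3: sin θ = p·1899 = 0.4989 → θ = 29.93°; offset = 24.7·tan 29.93° = 14.220 m.
Layer 4: sin θ = p·2522 = 0.6626 → θ = 41.50°; offset = 4.1·tan 41.50° = 3.627 m.
Total horizontal offset = 21.885 m.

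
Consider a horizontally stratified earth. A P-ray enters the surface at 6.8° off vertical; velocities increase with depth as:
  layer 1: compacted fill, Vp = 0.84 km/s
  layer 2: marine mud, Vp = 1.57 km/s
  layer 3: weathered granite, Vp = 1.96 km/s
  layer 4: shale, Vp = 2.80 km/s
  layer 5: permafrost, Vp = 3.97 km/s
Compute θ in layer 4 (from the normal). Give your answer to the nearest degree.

23°

Ray parameter p = sin 6.8° / 0.84 = 1.4096e-01 s/km.
sin θ_4 = p·V_4 = 1.4096e-01 × 2.80 = 0.3947.
θ_4 = arcsin 0.3947 = 23.25°.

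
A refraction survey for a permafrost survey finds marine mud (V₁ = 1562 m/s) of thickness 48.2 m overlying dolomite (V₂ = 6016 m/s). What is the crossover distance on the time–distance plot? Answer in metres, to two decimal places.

θ_c = arcsin(1562/6016) = 15.05°, so cos θ_c = 0.9657 and tᵢ = 2h cos θ_c/V₁ = 0.0596 s.
At crossover x/V₁ = x/V₂ + tᵢ ⇒ x = tᵢ/(1/V₁ − 1/V₂) = 0.05960/(6.4020e-04 − 1.6622e-04) = 125.74 m.

125.74 m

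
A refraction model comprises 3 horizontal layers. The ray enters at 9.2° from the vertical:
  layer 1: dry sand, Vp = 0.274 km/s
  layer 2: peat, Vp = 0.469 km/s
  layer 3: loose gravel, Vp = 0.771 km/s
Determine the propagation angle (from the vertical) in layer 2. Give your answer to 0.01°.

15.88°

Snell's law across each interface conserves sin θ / V, so sin θ_2 = V_2·sin θ₁/V₁.
sin θ_2 = 0.469 × sin 9.2° / 0.274 = 0.2737.
θ_2 = 15.88° from the vertical.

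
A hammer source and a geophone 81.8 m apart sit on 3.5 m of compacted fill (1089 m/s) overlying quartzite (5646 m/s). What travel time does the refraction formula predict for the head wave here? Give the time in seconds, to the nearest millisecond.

t = x/V₂ + 2h·√(V₂²−V₁²)/(V₁V₂).
√(V₂²−V₁²) = √(5646²−1089²) = 5540.0 m/s; delay term = 2·3.5·5540.0/(1089·5646) = 0.00631 s.
t = 81.8/5646 + 0.00631 = 0.02080 s.

0.021 s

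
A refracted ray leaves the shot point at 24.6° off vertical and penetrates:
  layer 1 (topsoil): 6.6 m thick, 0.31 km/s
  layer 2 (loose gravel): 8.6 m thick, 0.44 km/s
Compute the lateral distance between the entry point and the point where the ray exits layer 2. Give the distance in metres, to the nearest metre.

9 m

p = sin θ₁/V₁ = sin 24.6°/0.31 = 1.3428e+00 s/km is conserved through the stack.
Layer 1: θ = 24.60°; offset = 6.6·tan 24.60° = 3.022 m.
Layer 2: sin θ = p·0.44 = 0.5909 → θ = 36.22°; offset = 8.6·tan 36.22° = 6.298 m.
Summing the layer offsets gives 9.320 m.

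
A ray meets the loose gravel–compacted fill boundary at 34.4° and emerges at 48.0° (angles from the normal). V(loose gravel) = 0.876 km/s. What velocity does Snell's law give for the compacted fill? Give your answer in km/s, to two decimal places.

Snell's law: sin 34.4°/V₁ = sin 48.0°/V₂.
V₂ = V₁·sin 48.0°/sin 34.4° = 0.876 × 1.3154 = 1.15 km/s.

1.15 km/s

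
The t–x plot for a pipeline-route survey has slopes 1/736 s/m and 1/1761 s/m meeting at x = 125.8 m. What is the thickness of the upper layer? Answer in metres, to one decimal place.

40.3 m

h = (x_cross/2)·√((V₂−V₁)/(V₂+V₁)).
(V₂−V₁)/(V₂+V₁) = (1761−736)/(1761+736) = 0.4105; √ = 0.6407.
h = (125.8/2)·0.6407 = 40.30 m.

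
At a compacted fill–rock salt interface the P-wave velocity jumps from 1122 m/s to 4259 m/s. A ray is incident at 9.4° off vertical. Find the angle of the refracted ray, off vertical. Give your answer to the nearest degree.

38°

Snell's law: sin θ₂ = (V₂/V₁)·sin θ₁ = (4259/1122)·sin 9.4° = 0.6200.
θ₂ = sin⁻¹(0.6200) = 38.31° (from vertical).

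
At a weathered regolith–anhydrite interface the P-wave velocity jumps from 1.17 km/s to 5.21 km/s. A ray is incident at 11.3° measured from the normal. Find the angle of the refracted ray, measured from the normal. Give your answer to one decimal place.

Snell's law: sin θ₂ = (V₂/V₁)·sin θ₁ = (5.21/1.17)·sin 11.3° = 0.8725.
θ₂ = arcsin 0.8725 = 60.76° from the normal.

60.8°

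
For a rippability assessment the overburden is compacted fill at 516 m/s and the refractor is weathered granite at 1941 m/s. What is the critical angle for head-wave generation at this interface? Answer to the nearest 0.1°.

Critical incidence: sin θ_c = V₁/V₂ = 516/1941 = 0.2658.
θ_c = arcsin 0.2658 = 15.42°.

15.4°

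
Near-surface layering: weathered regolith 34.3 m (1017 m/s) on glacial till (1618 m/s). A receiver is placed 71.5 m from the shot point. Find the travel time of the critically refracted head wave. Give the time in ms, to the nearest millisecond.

97 ms

t = x/V₂ + 2h·√(V₂²−V₁²)/(V₁V₂).
√(V₂²−V₁²) = √(1618²−1017²) = 1258.4 m/s; delay term = 2·34.3·1258.4/(1017·1618) = 0.05246 s.
t = 71.5/1618 + 0.05246 = 0.09665 s.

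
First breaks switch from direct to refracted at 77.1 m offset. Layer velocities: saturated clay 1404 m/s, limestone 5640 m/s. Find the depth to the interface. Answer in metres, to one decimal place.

29.9 m

x_cross = 2h·√((V₂+V₁)/(V₂−V₁)) → h = x_cross / (2·√((V₂+V₁)/(V₂−V₁))).
√((V₂+V₁)/(V₂−V₁)) = √((5640+1404)/(5640−1404)) = 1.2895.
h = 77.1 / (2·1.2895) = 29.89 m.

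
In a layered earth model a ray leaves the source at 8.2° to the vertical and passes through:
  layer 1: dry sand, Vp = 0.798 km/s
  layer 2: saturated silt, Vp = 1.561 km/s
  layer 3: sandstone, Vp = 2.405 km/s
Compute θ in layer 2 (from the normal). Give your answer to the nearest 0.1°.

Ray parameter p = sin 8.2° / 0.798 = 1.7873e-01 s/km.
sin θ_2 = p·V_2 = 1.7873e-01 × 1.561 = 0.2790.
θ_2 = 16.20° from the vertical.

16.2°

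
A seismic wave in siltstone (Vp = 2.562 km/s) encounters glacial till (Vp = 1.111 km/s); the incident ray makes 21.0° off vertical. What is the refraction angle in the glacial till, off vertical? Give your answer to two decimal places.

sin θ₁/V₁ = sin θ₂/V₂ ⇒ sin θ₂ = 1.111·sin 21.0°/2.562 = 1.111·0.3584/2.562 = 0.1554.
θ₂ = arcsin 0.1554 = 8.94° from the normal.

8.94°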